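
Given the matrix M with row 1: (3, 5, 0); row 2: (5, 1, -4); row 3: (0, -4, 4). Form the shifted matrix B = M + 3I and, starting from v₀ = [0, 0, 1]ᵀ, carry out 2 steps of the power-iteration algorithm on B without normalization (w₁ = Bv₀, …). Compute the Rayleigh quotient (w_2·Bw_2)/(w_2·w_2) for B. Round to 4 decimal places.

B = M + 3I has rows (6, 5, 0); (5, 4, -4); (0, -4, 7)
w1 = Bv₀ = (0, -4, 7)
w2 = Bw1 = (-20, -44, 65)
Bw2 = (-340, -536, 631)
w2·Bw2 = 71399; w2·w2 = 6561; μ ≈ 71399/6561 = 10.8823

10.8823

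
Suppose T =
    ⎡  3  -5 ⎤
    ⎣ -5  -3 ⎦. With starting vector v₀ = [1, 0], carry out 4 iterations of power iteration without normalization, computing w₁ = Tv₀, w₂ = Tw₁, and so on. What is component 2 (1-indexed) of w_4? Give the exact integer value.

0

w1 = Tv₀ = (3·1 + (-5)·0; (-5)·1 + (-3)·0) = (3, -5)
w2 = Tw1 = (3·3 + (-5)·(-5); (-5)·3 + (-3)·(-5)) = (34, 0)
w3 = Tw2 = (102, -170)
w4 = Tw3 = (1156, 0)
The requested component of w4 is 0.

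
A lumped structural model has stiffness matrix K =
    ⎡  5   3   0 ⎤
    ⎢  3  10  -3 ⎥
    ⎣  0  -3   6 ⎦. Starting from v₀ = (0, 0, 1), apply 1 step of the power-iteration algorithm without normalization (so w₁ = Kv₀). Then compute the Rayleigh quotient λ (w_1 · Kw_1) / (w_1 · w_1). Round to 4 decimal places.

λ ≈ 9.2000

w1 = Kv₀ = (0, -3, 6)
Kw1 = (-9, -48, 45)
w1·Kw1 = 0·(-9) + (-3)·(-48) + 6·45 = 414; w1·w1 = 0·0 + (-3)·(-3) + 6·6 = 45
λ ≈ 414/45 = 9.2000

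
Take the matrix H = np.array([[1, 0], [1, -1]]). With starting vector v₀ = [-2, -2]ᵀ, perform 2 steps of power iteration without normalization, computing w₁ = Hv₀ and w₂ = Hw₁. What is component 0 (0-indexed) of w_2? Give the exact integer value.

w1 = Hv₀ = (1·(-2) + 0·(-2); 1·(-2) + (-1)·(-2)) = (-2, 0)
w2 = Hw1 = (1·(-2) + 0·0; 1·(-2) + (-1)·0) = (-2, -2)
The requested component of w2 is -2.

-2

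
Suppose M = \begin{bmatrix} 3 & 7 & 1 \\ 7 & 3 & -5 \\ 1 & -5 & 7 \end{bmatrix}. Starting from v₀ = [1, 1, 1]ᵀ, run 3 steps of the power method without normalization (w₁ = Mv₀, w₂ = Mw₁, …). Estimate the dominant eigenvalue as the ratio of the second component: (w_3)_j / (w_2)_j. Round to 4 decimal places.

w1 = Mv₀ = (3·1 + 7·1 + 1·1; 7·1 + 3·1 + (-5)·1; 1·1 + (-5)·1 + 7·1) = (11, 5, 3)
w2 = Mw1 = (3·11 + 7·5 + 1·3; 7·11 + 3·5 + (-5)·3; 1·11 + (-5)·5 + 7·3) = (71, 77, 7)
w3 = Mw2 = (759, 693, -265)
Ratio at component: 693 / 77 = 9.0000

9.0000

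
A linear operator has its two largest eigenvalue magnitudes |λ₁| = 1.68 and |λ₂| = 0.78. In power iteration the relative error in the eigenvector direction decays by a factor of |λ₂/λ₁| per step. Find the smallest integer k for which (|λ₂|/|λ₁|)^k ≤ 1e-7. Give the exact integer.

22

|λ₂/λ₁| = 0.78/1.68 = 0.46429
Need k ≥ ln(1e-7) / ln(0.46429) = -16.1181 / -0.7673 ≈ 21.007
Smallest integer k satisfying the bound: 22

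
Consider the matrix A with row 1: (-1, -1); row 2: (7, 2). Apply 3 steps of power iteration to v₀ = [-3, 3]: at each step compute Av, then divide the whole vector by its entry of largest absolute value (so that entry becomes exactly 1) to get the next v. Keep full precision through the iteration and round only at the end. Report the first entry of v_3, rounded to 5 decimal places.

0.33333

Av0 = (0.000000, -15.000000); divide by -15.000000 → v1 = (0.000000, 1.000000)
Av1 = (-1.000000, 2.000000); divide by 2.000000 → v2 = (-0.500000, 1.000000)
Av2 = (-0.500000, -1.500000); divide by -1.500000 → v3 = (0.333333, 1.000000)
Requested entry of v3: 15/45 = 0.33333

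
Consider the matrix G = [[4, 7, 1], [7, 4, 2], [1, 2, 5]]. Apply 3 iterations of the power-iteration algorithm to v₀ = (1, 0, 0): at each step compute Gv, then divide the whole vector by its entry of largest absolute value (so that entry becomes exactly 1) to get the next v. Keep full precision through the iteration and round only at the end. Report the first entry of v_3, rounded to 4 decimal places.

0.9365

Gv0 = (4.00000, 7.00000, 1.00000); divide by 7.00000 → v1 = (0.57143, 1.00000, 0.14286)
Gv1 = (9.42857, 8.28571, 3.28571); divide by 9.42857 → v2 = (1.00000, 0.87879, 0.34848)
Gv2 = (10.50000, 11.21212, 4.50000); divide by 11.21212 → v3 = (0.93649, 1.00000, 0.40135)
Requested entry of v3: 693/740 = 0.9365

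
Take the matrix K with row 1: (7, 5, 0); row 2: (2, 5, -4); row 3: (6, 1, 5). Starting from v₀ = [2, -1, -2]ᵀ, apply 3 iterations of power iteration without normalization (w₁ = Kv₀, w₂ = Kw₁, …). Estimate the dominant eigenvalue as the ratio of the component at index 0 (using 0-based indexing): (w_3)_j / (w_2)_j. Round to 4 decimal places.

9.5000

w1 = Kv₀ = (7·2 + 5·(-1) + 0·(-2); 2·2 + 5·(-1) + (-4)·(-2); 6·2 + 1·(-1) + 5·(-2)) = (9, 7, 1)
w2 = Kw1 = (7·9 + 5·7 + 0·1; 2·9 + 5·7 + (-4)·1; 6·9 + 1·7 + 5·1) = (98, 49, 66)
w3 = Kw2 = (931, 177, 967)
Ratio at component: 931 / 98 = 9.5000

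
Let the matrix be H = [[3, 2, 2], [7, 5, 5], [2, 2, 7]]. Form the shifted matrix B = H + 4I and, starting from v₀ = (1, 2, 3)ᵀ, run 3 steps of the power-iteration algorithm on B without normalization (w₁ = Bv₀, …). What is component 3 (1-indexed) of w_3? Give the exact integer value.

B = H + 4I has rows (7, 2, 2); (7, 9, 5); (2, 2, 11)
w1 = Bv₀ = (17, 40, 39)
w2 = Bw1 = (277, 674, 543)
w3 = Bw2 = (4373, 10720, 7875)
Requested component of w3: 7875

7875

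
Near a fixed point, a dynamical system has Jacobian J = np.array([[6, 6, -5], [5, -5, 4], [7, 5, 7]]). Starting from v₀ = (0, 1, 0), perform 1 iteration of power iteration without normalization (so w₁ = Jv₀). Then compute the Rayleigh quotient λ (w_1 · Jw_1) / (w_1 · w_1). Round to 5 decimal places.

w1 = Jv₀ = (6, -5, 5)
Jw1 = (-19, 75, 52)
w1·Jw1 = 6·(-19) + (-5)·75 + 5·52 = -229; w1·w1 = 6·6 + (-5)·(-5) + 5·5 = 86
λ ≈ -229/86 = -2.66279

λ ≈ -2.66279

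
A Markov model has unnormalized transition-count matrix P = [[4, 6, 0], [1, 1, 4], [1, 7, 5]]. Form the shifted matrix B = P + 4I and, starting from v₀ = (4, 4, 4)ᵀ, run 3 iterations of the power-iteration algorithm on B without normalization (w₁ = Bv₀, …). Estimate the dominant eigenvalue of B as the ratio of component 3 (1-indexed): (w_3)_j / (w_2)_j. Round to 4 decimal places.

13.6245

B = P + 4I has rows (8, 6, 0); (1, 5, 4); (1, 7, 9)
w1 = Bv₀ = (56, 40, 68)
w2 = Bw1 = (688, 528, 948)
w3 = Bw2 = (8672, 7120, 12916)
Ratio: 12916/948 = 13.6245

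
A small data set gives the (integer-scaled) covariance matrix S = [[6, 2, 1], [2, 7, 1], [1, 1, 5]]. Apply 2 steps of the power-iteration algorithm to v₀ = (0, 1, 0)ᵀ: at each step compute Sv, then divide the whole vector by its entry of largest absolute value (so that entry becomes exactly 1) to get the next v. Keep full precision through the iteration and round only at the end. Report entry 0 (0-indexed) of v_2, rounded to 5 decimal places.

Sv0 = (2.000000, 7.000000, 1.000000); divide by 7.000000 → v1 = (0.285714, 1.000000, 0.142857)
Sv1 = (3.857143, 7.714286, 2.000000); divide by 7.714286 → v2 = (0.500000, 1.000000, 0.259259)
Requested entry of v2: 27/54 = 0.50000

0.50000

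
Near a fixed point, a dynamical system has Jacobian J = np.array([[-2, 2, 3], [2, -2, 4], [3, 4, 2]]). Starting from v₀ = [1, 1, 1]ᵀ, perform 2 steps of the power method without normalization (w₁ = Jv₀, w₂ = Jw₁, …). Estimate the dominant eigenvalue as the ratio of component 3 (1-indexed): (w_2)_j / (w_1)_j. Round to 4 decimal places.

w1 = Jv₀ = ((-2)·1 + 2·1 + 3·1; 2·1 + (-2)·1 + 4·1; 3·1 + 4·1 + 2·1) = (3, 4, 9)
w2 = Jw1 = ((-2)·3 + 2·4 + 3·9; 2·3 + (-2)·4 + 4·9; 3·3 + 4·4 + 2·9) = (29, 34, 43)
Ratio at component: 43 / 9 = 4.7778

4.7778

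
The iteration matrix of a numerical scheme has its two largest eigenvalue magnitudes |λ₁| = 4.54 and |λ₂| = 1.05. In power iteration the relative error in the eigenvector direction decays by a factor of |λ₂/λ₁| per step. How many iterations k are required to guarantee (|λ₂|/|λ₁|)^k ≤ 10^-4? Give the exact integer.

|λ₂/λ₁| = 1.05/4.54 = 0.23128
Need k ≥ ln(10^-4) / ln(0.23128) = -9.2103 / -1.4641 ≈ 6.291
Smallest integer k satisfying the bound: 7

7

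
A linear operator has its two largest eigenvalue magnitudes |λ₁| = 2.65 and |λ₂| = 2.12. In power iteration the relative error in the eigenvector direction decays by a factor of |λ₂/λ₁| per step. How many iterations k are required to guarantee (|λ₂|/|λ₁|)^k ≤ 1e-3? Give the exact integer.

|λ₂/λ₁| = 2.12/2.65 = 0.80000
Need k ≥ ln(1e-3) / ln(0.80000) = -6.9078 / -0.2231 ≈ 30.957
Smallest integer k satisfying the bound: 31

31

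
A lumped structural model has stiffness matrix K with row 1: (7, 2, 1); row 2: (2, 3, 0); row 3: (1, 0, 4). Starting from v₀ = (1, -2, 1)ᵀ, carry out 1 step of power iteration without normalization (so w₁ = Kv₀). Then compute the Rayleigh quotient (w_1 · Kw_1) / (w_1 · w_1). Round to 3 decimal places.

λ ≈ 4.140

w1 = Kv₀ = (7·1 + 2·(-2) + 1·1; 2·1 + 3·(-2) + 0·1; 1·1 + 0·(-2) + 4·1) = (4, -4, 5)
Kw1 = (25, -4, 24)
w1·Kw1 = 4·25 + (-4)·(-4) + 5·24 = 236; w1·w1 = 4·4 + (-4)·(-4) + 5·5 = 57
λ ≈ 236/57 = 4.140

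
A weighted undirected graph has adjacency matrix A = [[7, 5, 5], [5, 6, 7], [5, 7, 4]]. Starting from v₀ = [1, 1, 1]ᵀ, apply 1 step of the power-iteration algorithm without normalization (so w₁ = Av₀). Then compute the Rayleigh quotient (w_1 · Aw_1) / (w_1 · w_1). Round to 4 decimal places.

w1 = Av₀ = (17, 18, 16)
Aw1 = (289, 305, 275)
w1·Aw1 = 17·289 + 18·305 + 16·275 = 14803; w1·w1 = 17·17 + 18·18 + 16·16 = 869
λ ≈ 14803/869 = 17.0345

17.0345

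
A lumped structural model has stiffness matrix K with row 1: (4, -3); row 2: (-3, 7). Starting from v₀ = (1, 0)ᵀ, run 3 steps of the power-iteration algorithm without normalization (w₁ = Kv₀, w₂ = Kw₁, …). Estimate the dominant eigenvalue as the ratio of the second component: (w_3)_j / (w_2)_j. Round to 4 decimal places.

w1 = Kv₀ = (4·1 + (-3)·0; (-3)·1 + 7·0) = (4, -3)
w2 = Kw1 = (4·4 + (-3)·(-3); (-3)·4 + 7·(-3)) = (25, -33)
w3 = Kw2 = (199, -306)
Ratio at component: -306 / -33 = 9.2727

λ ≈ 9.2727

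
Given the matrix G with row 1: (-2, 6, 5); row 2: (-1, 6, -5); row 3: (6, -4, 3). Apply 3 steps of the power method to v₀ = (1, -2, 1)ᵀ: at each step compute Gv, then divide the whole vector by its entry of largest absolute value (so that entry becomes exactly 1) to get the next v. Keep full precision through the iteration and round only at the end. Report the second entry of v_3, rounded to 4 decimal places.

Gv0 = (-9.00000, -18.00000, 17.00000); divide by -18.00000 → v1 = (0.50000, 1.00000, -0.94444)
Gv1 = (0.27778, 10.22222, -3.83333); divide by 10.22222 → v2 = (0.02717, 1.00000, -0.37500)
Gv2 = (4.07065, 7.84783, -4.96196); divide by 7.84783 → v3 = (0.51870, 1.00000, -0.63227)
Requested entry of v3: -1444/-1444 = 1.0000

1.0000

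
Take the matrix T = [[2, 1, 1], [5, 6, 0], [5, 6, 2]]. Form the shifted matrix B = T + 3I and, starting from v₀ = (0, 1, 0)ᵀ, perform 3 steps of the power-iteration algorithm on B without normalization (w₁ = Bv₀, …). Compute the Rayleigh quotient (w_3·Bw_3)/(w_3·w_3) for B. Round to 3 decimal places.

11.011

B = T + 3I has rows (5, 1, 1); (5, 9, 0); (5, 6, 5)
w1 = Bv₀ = (5·0 + 1·1 + 1·0; 5·0 + 9·1 + 0·0; 5·0 + 6·1 + 5·0) = (1, 9, 6)
w2 = Bw1 = (5·1 + 1·9 + 1·6; 5·1 + 9·9 + 0·6; 5·1 + 6·9 + 5·6) = (20, 86, 89)
w3 = Bw2 = (275, 874, 1061)
Bw3 = (3310, 9241, 11924)
w3·Bw3 = 21638248; w3·w3 = 1965222; μ ≈ 21638248/1965222 = 11.011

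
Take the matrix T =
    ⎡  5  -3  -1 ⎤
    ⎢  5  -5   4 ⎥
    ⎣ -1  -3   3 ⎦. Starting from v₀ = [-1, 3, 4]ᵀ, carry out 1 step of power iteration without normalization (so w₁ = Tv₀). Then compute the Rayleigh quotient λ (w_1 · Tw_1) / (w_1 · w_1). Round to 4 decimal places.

w1 = Tv₀ = (-18, -4, 4)
Tw1 = (-82, -54, 42)
w1·Tw1 = (-18)·(-82) + (-4)·(-54) + 4·42 = 1860; w1·w1 = (-18)·(-18) + (-4)·(-4) + 4·4 = 356
λ ≈ 1860/356 = 5.2247

λ ≈ 5.2247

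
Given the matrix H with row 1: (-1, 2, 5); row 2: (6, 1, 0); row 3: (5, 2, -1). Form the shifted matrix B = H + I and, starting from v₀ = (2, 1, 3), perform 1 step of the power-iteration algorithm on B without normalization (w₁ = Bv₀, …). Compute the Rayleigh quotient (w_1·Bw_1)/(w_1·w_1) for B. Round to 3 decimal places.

7.428

B = H + I has rows (0, 2, 5); (6, 2, 0); (5, 2, 0)
w1 = Bv₀ = (17, 14, 12)
Bw1 = (88, 130, 113)
w1·Bw1 = 4672; w1·w1 = 629; μ ≈ 4672/629 = 7.428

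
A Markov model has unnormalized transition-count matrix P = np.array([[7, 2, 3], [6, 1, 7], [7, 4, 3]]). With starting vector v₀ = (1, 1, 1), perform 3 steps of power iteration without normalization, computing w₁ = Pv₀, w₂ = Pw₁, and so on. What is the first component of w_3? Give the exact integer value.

1992

w1 = Pv₀ = (12, 14, 14)
w2 = Pw1 = (154, 184, 182)
w3 = Pw2 = (1992, 2382, 2360)
The requested component of w3 is 1992.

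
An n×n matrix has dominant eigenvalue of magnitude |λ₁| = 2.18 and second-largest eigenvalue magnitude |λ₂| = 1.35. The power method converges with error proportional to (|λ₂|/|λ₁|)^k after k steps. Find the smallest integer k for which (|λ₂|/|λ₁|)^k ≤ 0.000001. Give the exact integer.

|λ₂/λ₁| = 1.35/2.18 = 0.61927
Need k ≥ ln(0.000001) / ln(0.61927) = -13.8155 / -0.4792 ≈ 28.829
Smallest integer k satisfying the bound: 29

29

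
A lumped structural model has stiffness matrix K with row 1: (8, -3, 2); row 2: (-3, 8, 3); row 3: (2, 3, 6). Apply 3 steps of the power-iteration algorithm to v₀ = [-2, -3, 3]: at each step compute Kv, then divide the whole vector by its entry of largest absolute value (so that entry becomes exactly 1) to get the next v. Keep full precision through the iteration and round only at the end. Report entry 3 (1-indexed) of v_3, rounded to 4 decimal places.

Kv0 = (-1.00000, -9.00000, 5.00000); divide by -9.00000 → v1 = (0.11111, 1.00000, -0.55556)
Kv1 = (-3.22222, 6.00000, -0.11111); divide by 6.00000 → v2 = (-0.53704, 1.00000, -0.01852)
Kv2 = (-7.33333, 9.55556, 1.81481); divide by 9.55556 → v3 = (-0.76744, 1.00000, 0.18992)
Requested entry of v3: -98/-516 = 0.1899

0.1899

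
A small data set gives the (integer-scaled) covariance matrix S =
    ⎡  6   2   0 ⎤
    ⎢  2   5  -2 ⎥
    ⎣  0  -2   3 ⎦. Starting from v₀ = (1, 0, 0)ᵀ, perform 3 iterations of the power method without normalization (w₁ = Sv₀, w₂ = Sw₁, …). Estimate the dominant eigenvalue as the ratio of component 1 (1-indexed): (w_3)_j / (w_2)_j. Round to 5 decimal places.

w1 = Sv₀ = (6, 2, 0)
w2 = Sw1 = (40, 22, -4)
w3 = Sw2 = (284, 198, -56)
Ratio at component: 284 / 40 = 7.10000

λ ≈ 7.10000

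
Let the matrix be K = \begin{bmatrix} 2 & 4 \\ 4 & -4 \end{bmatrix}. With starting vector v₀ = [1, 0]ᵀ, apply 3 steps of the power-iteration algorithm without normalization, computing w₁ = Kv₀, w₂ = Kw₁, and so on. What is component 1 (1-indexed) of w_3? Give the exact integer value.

8

w1 = Kv₀ = (2, 4)
w2 = Kw1 = (20, -8)
w3 = Kw2 = (8, 112)
The requested component of w3 is 8.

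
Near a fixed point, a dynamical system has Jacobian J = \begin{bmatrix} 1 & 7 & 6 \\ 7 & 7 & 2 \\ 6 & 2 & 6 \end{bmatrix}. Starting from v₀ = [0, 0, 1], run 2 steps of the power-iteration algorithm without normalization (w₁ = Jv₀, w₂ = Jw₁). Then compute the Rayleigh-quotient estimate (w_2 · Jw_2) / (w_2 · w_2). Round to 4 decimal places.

w1 = Jv₀ = (1·0 + 7·0 + 6·1; 7·0 + 7·0 + 2·1; 6·0 + 2·0 + 6·1) = (6, 2, 6)
w2 = Jw1 = (1·6 + 7·2 + 6·6; 7·6 + 7·2 + 2·6; 6·6 + 2·2 + 6·6) = (56, 68, 76)
Jw2 = (988, 1020, 928)
w2·Jw2 = 56·988 + 68·1020 + 76·928 = 195216; w2·w2 = 56·56 + 68·68 + 76·76 = 13536
λ ≈ 195216/13536 = 14.4220

14.4220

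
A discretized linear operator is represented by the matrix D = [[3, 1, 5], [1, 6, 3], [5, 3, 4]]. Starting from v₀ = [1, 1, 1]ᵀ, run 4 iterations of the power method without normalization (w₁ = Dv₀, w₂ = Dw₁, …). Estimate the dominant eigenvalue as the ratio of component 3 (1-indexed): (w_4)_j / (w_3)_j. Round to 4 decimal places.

λ ≈ 10.4574

w1 = Dv₀ = (3·1 + 1·1 + 5·1; 1·1 + 6·1 + 3·1; 5·1 + 3·1 + 4·1) = (9, 10, 12)
w2 = Dw1 = (3·9 + 1·10 + 5·12; 1·9 + 6·10 + 3·12; 5·9 + 3·10 + 4·12) = (97, 105, 123)
w3 = Dw2 = (1011, 1096, 1292)
w4 = Dw3 = (10589, 11463, 13511)
Ratio at component: 13511 / 1292 = 10.4574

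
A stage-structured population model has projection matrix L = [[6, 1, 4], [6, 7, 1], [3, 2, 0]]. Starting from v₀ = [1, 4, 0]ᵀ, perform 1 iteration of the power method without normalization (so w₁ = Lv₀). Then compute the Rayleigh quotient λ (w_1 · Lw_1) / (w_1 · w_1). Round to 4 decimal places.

λ ≈ 9.4147

w1 = Lv₀ = (6·1 + 1·4 + 4·0; 6·1 + 7·4 + 1·0; 3·1 + 2·4 + 0·0) = (10, 34, 11)
Lw1 = (138, 309, 98)
w1·Lw1 = 10·138 + 34·309 + 11·98 = 12964; w1·w1 = 10·10 + 34·34 + 11·11 = 1377
λ ≈ 12964/1377 = 9.4147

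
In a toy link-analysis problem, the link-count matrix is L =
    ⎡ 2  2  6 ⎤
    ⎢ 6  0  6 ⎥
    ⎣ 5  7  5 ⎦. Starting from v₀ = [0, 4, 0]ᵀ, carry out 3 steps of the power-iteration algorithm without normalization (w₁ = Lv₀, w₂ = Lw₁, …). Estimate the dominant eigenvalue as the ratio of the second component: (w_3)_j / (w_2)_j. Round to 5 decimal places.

λ ≈ 10.11111

w1 = Lv₀ = (2·0 + 2·4 + 6·0; 6·0 + 0·4 + 6·0; 5·0 + 7·4 + 5·0) = (8, 0, 28)
w2 = Lw1 = (2·8 + 2·0 + 6·28; 6·8 + 0·0 + 6·28; 5·8 + 7·0 + 5·28) = (184, 216, 180)
w3 = Lw2 = (1880, 2184, 3332)
Ratio at component: 2184 / 216 = 10.11111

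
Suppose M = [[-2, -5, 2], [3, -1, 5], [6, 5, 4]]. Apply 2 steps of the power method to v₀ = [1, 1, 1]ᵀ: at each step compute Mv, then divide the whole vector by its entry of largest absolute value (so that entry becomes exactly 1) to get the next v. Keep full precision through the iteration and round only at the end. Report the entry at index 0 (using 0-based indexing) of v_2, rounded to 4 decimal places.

0.0769

Mv0 = (-5.00000, 7.00000, 15.00000); divide by 15.00000 → v1 = (-0.33333, 0.46667, 1.00000)
Mv1 = (0.33333, 3.53333, 4.33333); divide by 4.33333 → v2 = (0.07692, 0.81538, 1.00000)
Requested entry of v2: 5/65 = 0.0769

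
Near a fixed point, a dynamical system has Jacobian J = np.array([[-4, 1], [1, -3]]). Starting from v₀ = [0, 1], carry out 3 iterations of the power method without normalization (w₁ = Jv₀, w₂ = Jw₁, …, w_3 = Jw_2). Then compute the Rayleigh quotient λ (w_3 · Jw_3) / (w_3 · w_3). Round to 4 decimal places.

λ ≈ -4.5130

w1 = Jv₀ = (1, -3)
w2 = Jw1 = (-7, 10)
w3 = Jw2 = (38, -37)
Jw3 = (-189, 149)
w3·Jw3 = 38·(-189) + (-37)·149 = -12695; w3·w3 = 38·38 + (-37)·(-37) = 2813
λ ≈ -12695/2813 = -4.5130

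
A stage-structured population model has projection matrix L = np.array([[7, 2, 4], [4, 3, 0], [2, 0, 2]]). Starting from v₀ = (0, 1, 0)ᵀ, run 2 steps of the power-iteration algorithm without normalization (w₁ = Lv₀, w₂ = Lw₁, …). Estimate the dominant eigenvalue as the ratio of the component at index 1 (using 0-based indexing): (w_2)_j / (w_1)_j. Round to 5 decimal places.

w1 = Lv₀ = (7·0 + 2·1 + 4·0; 4·0 + 3·1 + 0·0; 2·0 + 0·1 + 2·0) = (2, 3, 0)
w2 = Lw1 = (7·2 + 2·3 + 4·0; 4·2 + 3·3 + 0·0; 2·2 + 0·3 + 2·0) = (20, 17, 4)
Ratio at component: 17 / 3 = 5.66667

5.66667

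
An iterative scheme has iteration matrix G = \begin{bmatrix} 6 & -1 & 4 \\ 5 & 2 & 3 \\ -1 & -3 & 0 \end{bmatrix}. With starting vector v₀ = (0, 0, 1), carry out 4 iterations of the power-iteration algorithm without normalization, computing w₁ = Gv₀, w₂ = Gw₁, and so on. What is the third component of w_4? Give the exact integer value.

-402

w1 = Gv₀ = (4, 3, 0)
w2 = Gw1 = (21, 26, -13)
w3 = Gw2 = (48, 118, -99)
w4 = Gw3 = (-226, 179, -402)
The requested component of w4 is -402.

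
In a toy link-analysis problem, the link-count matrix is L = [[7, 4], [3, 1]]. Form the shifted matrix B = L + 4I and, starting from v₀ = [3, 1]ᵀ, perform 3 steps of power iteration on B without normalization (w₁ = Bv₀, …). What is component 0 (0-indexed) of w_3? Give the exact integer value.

5817

B = L + 4I has rows (11, 4); (3, 5)
w1 = Bv₀ = (37, 14)
w2 = Bw1 = (463, 181)
w3 = Bw2 = (5817, 2294)
Requested component of w3: 5817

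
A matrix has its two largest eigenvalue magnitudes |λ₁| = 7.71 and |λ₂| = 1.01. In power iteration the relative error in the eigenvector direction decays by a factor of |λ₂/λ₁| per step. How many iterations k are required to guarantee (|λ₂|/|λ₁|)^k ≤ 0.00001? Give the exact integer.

|λ₂/λ₁| = 1.01/7.71 = 0.13100
Need k ≥ ln(0.00001) / ln(0.13100) = -11.5129 / -2.0326 ≈ 5.664
Smallest integer k satisfying the bound: 6

6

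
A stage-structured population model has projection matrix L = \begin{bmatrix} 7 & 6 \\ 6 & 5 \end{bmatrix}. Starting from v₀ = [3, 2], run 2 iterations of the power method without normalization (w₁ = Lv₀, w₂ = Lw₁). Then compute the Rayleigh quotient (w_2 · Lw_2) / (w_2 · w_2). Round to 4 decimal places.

w1 = Lv₀ = (7·3 + 6·2; 6·3 + 5·2) = (33, 28)
w2 = Lw1 = (7·33 + 6·28; 6·33 + 5·28) = (399, 338)
Lw2 = (4821, 4084)
w2·Lw2 = 399·4821 + 338·4084 = 3303971; w2·w2 = 399·399 + 338·338 = 273445
λ ≈ 3303971/273445 = 12.0828

λ ≈ 12.0828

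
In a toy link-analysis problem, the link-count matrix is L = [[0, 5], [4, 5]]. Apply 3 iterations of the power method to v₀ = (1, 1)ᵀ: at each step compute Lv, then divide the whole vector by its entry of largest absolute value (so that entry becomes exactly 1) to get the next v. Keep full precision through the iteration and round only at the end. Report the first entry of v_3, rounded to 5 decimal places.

Lv0 = (5.000000, 9.000000); divide by 9.000000 → v1 = (0.555556, 1.000000)
Lv1 = (5.000000, 7.222222); divide by 7.222222 → v2 = (0.692308, 1.000000)
Lv2 = (5.000000, 7.769231); divide by 7.769231 → v3 = (0.643564, 1.000000)
Requested entry of v3: 325/505 = 0.64356

0.64356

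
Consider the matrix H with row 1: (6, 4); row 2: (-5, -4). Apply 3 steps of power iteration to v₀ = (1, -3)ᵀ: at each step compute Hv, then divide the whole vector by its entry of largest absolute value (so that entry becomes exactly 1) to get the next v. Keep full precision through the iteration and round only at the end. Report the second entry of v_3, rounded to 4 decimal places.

-0.8000

Hv0 = (-6.00000, 7.00000); divide by 7.00000 → v1 = (-0.85714, 1.00000)
Hv1 = (-1.14286, 0.28571); divide by -1.14286 → v2 = (1.00000, -0.25000)
Hv2 = (5.00000, -4.00000); divide by 5.00000 → v3 = (1.00000, -0.80000)
Requested entry of v3: 32/-40 = -0.8000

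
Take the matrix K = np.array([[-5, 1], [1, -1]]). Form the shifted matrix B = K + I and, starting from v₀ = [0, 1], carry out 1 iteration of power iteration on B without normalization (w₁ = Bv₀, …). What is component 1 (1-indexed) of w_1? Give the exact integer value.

B = K + I has rows (-4, 1); (1, 0)
w1 = Bv₀ = (1, 0)
Requested component of w1: 1

1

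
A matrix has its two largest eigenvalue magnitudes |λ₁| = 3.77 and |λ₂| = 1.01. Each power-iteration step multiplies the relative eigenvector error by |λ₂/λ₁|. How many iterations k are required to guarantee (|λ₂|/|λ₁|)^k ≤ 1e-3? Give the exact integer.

|λ₂/λ₁| = 1.01/3.77 = 0.26790
Need k ≥ ln(1e-3) / ln(0.26790) = -6.9078 / -1.3171 ≈ 5.245
Smallest integer k satisfying the bound: 6

6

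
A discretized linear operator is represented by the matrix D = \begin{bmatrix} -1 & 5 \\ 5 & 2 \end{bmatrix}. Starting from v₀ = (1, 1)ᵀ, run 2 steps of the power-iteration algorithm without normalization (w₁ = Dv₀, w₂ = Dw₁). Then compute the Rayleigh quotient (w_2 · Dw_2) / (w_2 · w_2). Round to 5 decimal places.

w1 = Dv₀ = ((-1)·1 + 5·1; 5·1 + 2·1) = (4, 7)
w2 = Dw1 = ((-1)·4 + 5·7; 5·4 + 2·7) = (31, 34)
Dw2 = (139, 223)
w2·Dw2 = 31·139 + 34·223 = 11891; w2·w2 = 31·31 + 34·34 = 2117
λ ≈ 11891/2117 = 5.61691

5.61691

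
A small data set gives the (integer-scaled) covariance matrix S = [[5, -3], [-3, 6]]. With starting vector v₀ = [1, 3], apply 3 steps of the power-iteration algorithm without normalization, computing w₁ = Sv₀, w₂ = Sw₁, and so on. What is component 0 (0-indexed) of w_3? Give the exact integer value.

w1 = Sv₀ = (-4, 15)
w2 = Sw1 = (-65, 102)
w3 = Sw2 = (-631, 807)
The requested component of w3 is -631.

-631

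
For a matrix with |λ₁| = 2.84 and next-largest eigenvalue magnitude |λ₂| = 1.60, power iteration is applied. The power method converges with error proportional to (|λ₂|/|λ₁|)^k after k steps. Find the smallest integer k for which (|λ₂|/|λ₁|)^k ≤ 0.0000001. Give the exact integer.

29

|λ₂/λ₁| = 1.60/2.84 = 0.56338
Need k ≥ ln(0.0000001) / ln(0.56338) = -16.1181 / -0.5738 ≈ 28.090
Smallest integer k satisfying the bound: 29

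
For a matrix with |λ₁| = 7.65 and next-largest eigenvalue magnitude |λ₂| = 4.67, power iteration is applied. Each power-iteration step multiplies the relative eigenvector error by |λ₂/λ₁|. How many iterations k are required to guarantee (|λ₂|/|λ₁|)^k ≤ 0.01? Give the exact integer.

10

|λ₂/λ₁| = 4.67/7.65 = 0.61046
Need k ≥ ln(0.01) / ln(0.61046) = -4.6052 / -0.4935 ≈ 9.331
Smallest integer k satisfying the bound: 10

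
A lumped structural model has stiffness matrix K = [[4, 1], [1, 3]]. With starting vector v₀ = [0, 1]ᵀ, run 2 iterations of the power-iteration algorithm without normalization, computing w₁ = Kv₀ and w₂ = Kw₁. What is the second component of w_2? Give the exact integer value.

10

w1 = Kv₀ = (4·0 + 1·1; 1·0 + 3·1) = (1, 3)
w2 = Kw1 = (4·1 + 1·3; 1·1 + 3·3) = (7, 10)
The requested component of w2 is 10.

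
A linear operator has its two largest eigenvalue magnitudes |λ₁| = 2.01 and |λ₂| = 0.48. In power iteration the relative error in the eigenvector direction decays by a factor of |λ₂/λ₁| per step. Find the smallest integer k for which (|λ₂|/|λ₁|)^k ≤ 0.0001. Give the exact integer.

7

|λ₂/λ₁| = 0.48/2.01 = 0.23881
Need k ≥ ln(0.0001) / ln(0.23881) = -9.2103 / -1.4321 ≈ 6.431
Smallest integer k satisfying the bound: 7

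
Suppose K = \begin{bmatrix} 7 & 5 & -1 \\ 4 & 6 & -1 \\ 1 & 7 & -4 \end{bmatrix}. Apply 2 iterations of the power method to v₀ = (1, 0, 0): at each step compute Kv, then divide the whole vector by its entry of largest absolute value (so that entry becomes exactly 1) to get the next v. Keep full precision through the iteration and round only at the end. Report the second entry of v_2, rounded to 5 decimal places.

0.75000

Kv0 = (7.000000, 4.000000, 1.000000); divide by 7.000000 → v1 = (1.000000, 0.571429, 0.142857)
Kv1 = (9.714286, 7.285714, 4.428571); divide by 9.714286 → v2 = (1.000000, 0.750000, 0.455882)
Requested entry of v2: 51/68 = 0.75000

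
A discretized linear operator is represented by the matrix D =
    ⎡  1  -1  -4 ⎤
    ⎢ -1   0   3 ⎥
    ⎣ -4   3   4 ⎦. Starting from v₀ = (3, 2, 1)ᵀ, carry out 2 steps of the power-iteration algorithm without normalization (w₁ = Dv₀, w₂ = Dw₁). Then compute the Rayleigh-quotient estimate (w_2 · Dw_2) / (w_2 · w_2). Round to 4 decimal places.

w1 = Dv₀ = (1·3 + (-1)·2 + (-4)·1; (-1)·3 + 0·2 + 3·1; (-4)·3 + 3·2 + 4·1) = (-3, 0, -2)
w2 = Dw1 = (1·(-3) + (-1)·0 + (-4)·(-2); (-1)·(-3) + 0·0 + 3·(-2); (-4)·(-3) + 3·0 + 4·(-2)) = (5, -3, 4)
Dw2 = (-8, 7, -13)
w2·Dw2 = 5·(-8) + (-3)·7 + 4·(-13) = -113; w2·w2 = 5·5 + (-3)·(-3) + 4·4 = 50
λ ≈ -113/50 = -2.2600

λ ≈ -2.2600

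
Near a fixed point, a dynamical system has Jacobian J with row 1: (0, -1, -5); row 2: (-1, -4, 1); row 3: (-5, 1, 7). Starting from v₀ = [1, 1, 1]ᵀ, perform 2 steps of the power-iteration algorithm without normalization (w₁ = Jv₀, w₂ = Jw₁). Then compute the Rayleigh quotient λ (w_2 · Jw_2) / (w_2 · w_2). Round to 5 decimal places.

w1 = Jv₀ = (-6, -4, 3)
w2 = Jw1 = (-11, 25, 47)
Jw2 = (-260, -42, 409)
w2·Jw2 = (-11)·(-260) + 25·(-42) + 47·409 = 21033; w2·w2 = (-11)·(-11) + 25·25 + 47·47 = 2955
λ ≈ 21033/2955 = 7.11777

λ ≈ 7.11777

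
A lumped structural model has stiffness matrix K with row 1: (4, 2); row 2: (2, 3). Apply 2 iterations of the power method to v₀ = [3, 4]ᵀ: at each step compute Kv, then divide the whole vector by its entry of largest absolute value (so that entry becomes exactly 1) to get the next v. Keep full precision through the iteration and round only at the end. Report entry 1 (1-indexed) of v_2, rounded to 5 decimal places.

1.00000

Kv0 = (20.000000, 18.000000); divide by 20.000000 → v1 = (1.000000, 0.900000)
Kv1 = (5.800000, 4.700000); divide by 5.800000 → v2 = (1.000000, 0.810345)
Requested entry of v2: 116/116 = 1.00000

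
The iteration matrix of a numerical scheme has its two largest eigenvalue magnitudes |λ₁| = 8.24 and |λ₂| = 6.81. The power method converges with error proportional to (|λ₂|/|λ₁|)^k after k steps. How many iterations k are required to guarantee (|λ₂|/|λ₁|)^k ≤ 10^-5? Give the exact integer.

61

|λ₂/λ₁| = 6.81/8.24 = 0.82646
Need k ≥ ln(10^-5) / ln(0.82646) = -11.5129 / -0.1906 ≈ 60.401
Smallest integer k satisfying the bound: 61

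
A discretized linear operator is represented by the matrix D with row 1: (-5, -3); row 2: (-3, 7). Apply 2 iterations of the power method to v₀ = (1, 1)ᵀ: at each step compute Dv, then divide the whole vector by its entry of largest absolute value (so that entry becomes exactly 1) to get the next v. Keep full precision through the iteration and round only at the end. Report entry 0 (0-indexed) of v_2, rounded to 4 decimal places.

Dv0 = (-8.00000, 4.00000); divide by -8.00000 → v1 = (1.00000, -0.50000)
Dv1 = (-3.50000, -6.50000); divide by -6.50000 → v2 = (0.53846, 1.00000)
Requested entry of v2: 28/52 = 0.5385

0.5385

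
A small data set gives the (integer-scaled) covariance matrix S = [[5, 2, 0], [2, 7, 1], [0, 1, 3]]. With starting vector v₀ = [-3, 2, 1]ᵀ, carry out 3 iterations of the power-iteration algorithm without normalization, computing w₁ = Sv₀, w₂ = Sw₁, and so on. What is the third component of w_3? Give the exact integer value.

w1 = Sv₀ = (5·(-3) + 2·2 + 0·1; 2·(-3) + 7·2 + 1·1; 0·(-3) + 1·2 + 3·1) = (-11, 9, 5)
w2 = Sw1 = (5·(-11) + 2·9 + 0·5; 2·(-11) + 7·9 + 1·5; 0·(-11) + 1·9 + 3·5) = (-37, 46, 24)
w3 = Sw2 = (-93, 272, 118)
The requested component of w3 is 118.

118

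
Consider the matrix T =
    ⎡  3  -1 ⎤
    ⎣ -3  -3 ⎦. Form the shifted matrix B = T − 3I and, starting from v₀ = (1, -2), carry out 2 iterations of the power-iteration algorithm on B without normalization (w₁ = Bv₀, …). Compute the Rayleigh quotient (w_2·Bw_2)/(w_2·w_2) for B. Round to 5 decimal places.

μ ≈ -6.45477

B = T − 3I has rows (0, -1); (-3, -6)
w1 = Bv₀ = (0·1 + (-1)·(-2); (-3)·1 + (-6)·(-2)) = (2, 9)
w2 = Bw1 = (0·2 + (-1)·9; (-3)·2 + (-6)·9) = (-9, -60)
Bw2 = (60, 387)
w2·Bw2 = -23760; w2·w2 = 3681; μ ≈ -23760/3681 = -6.45477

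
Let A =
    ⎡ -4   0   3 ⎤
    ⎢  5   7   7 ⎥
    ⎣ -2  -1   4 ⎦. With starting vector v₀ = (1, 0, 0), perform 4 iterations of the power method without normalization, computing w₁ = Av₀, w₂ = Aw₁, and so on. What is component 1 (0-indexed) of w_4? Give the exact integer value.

w1 = Av₀ = ((-4)·1 + 0·0 + 3·0; 5·1 + 7·0 + 7·0; (-2)·1 + (-1)·0 + 4·0) = (-4, 5, -2)
w2 = Aw1 = ((-4)·(-4) + 0·5 + 3·(-2); 5·(-4) + 7·5 + 7·(-2); (-2)·(-4) + (-1)·5 + 4·(-2)) = (10, 1, -5)
w3 = Aw2 = (-55, 22, -41)
w4 = Aw3 = (97, -408, -76)
The requested component of w4 is -408.

-408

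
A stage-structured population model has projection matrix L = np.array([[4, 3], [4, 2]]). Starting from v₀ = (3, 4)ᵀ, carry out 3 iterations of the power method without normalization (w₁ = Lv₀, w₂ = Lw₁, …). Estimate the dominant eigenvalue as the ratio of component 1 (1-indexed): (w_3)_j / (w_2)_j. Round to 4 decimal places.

6.6154

w1 = Lv₀ = (4·3 + 3·4; 4·3 + 2·4) = (24, 20)
w2 = Lw1 = (4·24 + 3·20; 4·24 + 2·20) = (156, 136)
w3 = Lw2 = (1032, 896)
Ratio at component: 1032 / 156 = 6.6154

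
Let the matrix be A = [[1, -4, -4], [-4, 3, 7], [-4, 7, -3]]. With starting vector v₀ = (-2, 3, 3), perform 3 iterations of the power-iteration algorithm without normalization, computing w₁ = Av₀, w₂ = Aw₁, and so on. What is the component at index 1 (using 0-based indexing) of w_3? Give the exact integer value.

w1 = Av₀ = (1·(-2) + (-4)·3 + (-4)·3; (-4)·(-2) + 3·3 + 7·3; (-4)·(-2) + 7·3 + (-3)·3) = (-26, 38, 20)
w2 = Aw1 = (1·(-26) + (-4)·38 + (-4)·20; (-4)·(-26) + 3·38 + 7·20; (-4)·(-26) + 7·38 + (-3)·20) = (-258, 358, 310)
w3 = Aw2 = (-2930, 4276, 2608)
The requested component of w3 is 4276.

4276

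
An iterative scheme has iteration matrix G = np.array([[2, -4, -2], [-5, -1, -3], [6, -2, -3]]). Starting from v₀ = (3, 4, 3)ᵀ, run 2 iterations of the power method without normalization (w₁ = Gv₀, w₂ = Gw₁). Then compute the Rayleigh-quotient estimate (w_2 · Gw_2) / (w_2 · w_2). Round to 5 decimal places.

w1 = Gv₀ = (-16, -28, 1)
w2 = Gw1 = (78, 105, -43)
Gw2 = (-178, -366, 387)
w2·Gw2 = 78·(-178) + 105·(-366) + (-43)·387 = -68955; w2·w2 = 78·78 + 105·105 + (-43)·(-43) = 18958
λ ≈ -68955/18958 = -3.63725

-3.63725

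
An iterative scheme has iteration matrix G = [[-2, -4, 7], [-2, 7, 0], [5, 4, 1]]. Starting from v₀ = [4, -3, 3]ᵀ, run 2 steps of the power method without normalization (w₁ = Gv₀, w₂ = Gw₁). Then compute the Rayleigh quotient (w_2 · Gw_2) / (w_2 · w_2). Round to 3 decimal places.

λ ≈ 7.527

w1 = Gv₀ = ((-2)·4 + (-4)·(-3) + 7·3; (-2)·4 + 7·(-3) + 0·3; 5·4 + 4·(-3) + 1·3) = (25, -29, 11)
w2 = Gw1 = ((-2)·25 + (-4)·(-29) + 7·11; (-2)·25 + 7·(-29) + 0·11; 5·25 + 4·(-29) + 1·11) = (143, -253, 20)
Gw2 = (866, -2057, -277)
w2·Gw2 = 143·866 + (-253)·(-2057) + 20·(-277) = 638719; w2·w2 = 143·143 + (-253)·(-253) + 20·20 = 84858
λ ≈ 638719/84858 = 7.527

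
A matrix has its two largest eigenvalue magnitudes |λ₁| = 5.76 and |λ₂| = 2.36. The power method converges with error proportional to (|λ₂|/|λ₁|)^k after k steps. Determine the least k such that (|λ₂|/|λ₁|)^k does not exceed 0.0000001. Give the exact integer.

|λ₂/λ₁| = 2.36/5.76 = 0.40972
Need k ≥ ln(0.0000001) / ln(0.40972) = -16.1181 / -0.8923 ≈ 18.064
Smallest integer k satisfying the bound: 19

19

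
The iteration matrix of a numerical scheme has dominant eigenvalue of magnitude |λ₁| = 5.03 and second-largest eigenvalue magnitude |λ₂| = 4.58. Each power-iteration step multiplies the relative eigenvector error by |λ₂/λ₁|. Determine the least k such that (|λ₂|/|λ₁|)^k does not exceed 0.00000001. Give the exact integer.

197

|λ₂/λ₁| = 4.58/5.03 = 0.91054
Need k ≥ ln(0.00000001) / ln(0.91054) = -18.4207 / -0.0937 ≈ 196.548
Smallest integer k satisfying the bound: 197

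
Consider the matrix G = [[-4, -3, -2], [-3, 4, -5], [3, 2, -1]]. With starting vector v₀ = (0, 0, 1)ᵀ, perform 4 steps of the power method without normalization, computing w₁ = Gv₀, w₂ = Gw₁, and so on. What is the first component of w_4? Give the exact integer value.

w1 = Gv₀ = ((-4)·0 + (-3)·0 + (-2)·1; (-3)·0 + 4·0 + (-5)·1; 3·0 + 2·0 + (-1)·1) = (-2, -5, -1)
w2 = Gw1 = ((-4)·(-2) + (-3)·(-5) + (-2)·(-1); (-3)·(-2) + 4·(-5) + (-5)·(-1); 3·(-2) + 2·(-5) + (-1)·(-1)) = (25, -9, -15)
w3 = Gw2 = (-43, -36, 72)
w4 = Gw3 = (136, -375, -273)
The requested component of w4 is 136.

136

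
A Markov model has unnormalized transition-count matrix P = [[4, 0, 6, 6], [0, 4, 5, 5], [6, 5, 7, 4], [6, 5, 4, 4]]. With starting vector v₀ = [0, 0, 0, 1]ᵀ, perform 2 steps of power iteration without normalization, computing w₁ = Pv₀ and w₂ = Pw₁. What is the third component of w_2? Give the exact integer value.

w1 = Pv₀ = (4·0 + 0·0 + 6·0 + 6·1; 0·0 + 4·0 + 5·0 + 5·1; 6·0 + 5·0 + 7·0 + 4·1; 6·0 + 5·0 + 4·0 + 4·1) = (6, 5, 4, 4)
w2 = Pw1 = (4·6 + 0·5 + 6·4 + 6·4; 0·6 + 4·5 + 5·4 + 5·4; 6·6 + 5·5 + 7·4 + 4·4; 6·6 + 5·5 + 4·4 + 4·4) = (72, 60, 105, 93)
The requested component of w2 is 105.

105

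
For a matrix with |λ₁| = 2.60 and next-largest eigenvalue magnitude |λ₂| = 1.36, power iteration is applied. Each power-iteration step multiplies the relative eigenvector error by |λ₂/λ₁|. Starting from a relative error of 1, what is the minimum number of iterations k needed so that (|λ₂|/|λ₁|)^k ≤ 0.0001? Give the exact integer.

|λ₂/λ₁| = 1.36/2.60 = 0.52308
Need k ≥ ln(0.0001) / ln(0.52308) = -9.2103 / -0.6480 ≈ 14.213
Smallest integer k satisfying the bound: 15

15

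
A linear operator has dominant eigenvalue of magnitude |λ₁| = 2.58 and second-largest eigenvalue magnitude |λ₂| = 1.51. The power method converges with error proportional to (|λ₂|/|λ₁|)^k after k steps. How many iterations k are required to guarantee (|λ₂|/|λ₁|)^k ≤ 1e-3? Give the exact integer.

13

|λ₂/λ₁| = 1.51/2.58 = 0.58527
Need k ≥ ln(1e-3) / ln(0.58527) = -6.9078 / -0.5357 ≈ 12.895
Smallest integer k satisfying the bound: 13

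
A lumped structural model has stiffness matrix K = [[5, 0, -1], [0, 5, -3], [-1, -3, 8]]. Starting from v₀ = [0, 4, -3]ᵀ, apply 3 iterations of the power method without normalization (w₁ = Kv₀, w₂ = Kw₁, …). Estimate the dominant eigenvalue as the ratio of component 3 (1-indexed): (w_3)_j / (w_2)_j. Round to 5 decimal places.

w1 = Kv₀ = (5·0 + 0·4 + (-1)·(-3); 0·0 + 5·4 + (-3)·(-3); (-1)·0 + (-3)·4 + 8·(-3)) = (3, 29, -36)
w2 = Kw1 = (5·3 + 0·29 + (-1)·(-36); 0·3 + 5·29 + (-3)·(-36); (-1)·3 + (-3)·29 + 8·(-36)) = (51, 253, -378)
w3 = Kw2 = (633, 2399, -3834)
Ratio at component: -3834 / -378 = 10.14286

λ ≈ 10.14286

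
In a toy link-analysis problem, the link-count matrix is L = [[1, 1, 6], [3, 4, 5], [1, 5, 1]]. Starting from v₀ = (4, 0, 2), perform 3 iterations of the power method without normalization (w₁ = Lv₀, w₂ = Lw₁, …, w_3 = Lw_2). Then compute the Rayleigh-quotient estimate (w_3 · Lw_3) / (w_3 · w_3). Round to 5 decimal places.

λ ≈ 9.18226

w1 = Lv₀ = (1·4 + 1·0 + 6·2; 3·4 + 4·0 + 5·2; 1·4 + 5·0 + 1·2) = (16, 22, 6)
w2 = Lw1 = (1·16 + 1·22 + 6·6; 3·16 + 4·22 + 5·6; 1·16 + 5·22 + 1·6) = (74, 166, 132)
w3 = Lw2 = (1032, 1546, 1036)
Lw3 = (8794, 14460, 9798)
w3·Lw3 = 1032·8794 + 1546·14460 + 1036·9798 = 41581296; w3·w3 = 1032·1032 + 1546·1546 + 1036·1036 = 4528436
λ ≈ 41581296/4528436 = 9.18226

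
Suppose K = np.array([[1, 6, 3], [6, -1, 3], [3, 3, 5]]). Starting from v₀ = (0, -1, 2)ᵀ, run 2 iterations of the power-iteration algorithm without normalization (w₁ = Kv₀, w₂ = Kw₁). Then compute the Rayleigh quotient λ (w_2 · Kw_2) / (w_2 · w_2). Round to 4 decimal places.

w1 = Kv₀ = (0, 7, 7)
w2 = Kw1 = (63, 14, 56)
Kw2 = (315, 532, 511)
w2·Kw2 = 63·315 + 14·532 + 56·511 = 55909; w2·w2 = 63·63 + 14·14 + 56·56 = 7301
λ ≈ 55909/7301 = 7.6577

λ ≈ 7.6577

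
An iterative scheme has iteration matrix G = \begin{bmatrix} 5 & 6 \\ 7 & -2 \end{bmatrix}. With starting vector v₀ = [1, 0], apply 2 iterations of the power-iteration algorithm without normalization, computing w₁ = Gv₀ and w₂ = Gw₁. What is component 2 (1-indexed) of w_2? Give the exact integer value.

w1 = Gv₀ = (5·1 + 6·0; 7·1 + (-2)·0) = (5, 7)
w2 = Gw1 = (5·5 + 6·7; 7·5 + (-2)·7) = (67, 21)
The requested component of w2 is 21.

21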